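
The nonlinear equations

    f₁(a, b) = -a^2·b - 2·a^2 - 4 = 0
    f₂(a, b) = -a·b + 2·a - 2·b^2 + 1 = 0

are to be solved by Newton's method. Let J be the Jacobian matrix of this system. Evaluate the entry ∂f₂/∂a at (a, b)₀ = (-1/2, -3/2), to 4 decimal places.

∂f₂/∂a = -b + 2.
At (-1/2, -3/2) this is 3.5000.

3.5000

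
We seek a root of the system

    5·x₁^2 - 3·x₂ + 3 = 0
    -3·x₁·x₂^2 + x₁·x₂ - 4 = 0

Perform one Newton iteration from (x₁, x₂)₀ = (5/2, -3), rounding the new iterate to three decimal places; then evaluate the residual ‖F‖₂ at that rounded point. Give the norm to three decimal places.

At (5/2, -3): F = (43.250, -79.000).
Jacobian J = [[10·x₁, -3], [-3·x₂^2 + x₂, -6·x₁·x₂ + x₁]].
At the point, J = [[25.000, -3.000], [-30.000, 47.500]] (det J = 1097.500).
Solving J·Δ = −F gives Δ = (-1.656, 0.617).
Then the next iterate is (x₁, x₂)₁ = (0.844, -2.383).
Re-evaluating at (0.844, -2.383): F = (13.71068, -20.38969), so ‖F‖₂ = 24.571.

24.571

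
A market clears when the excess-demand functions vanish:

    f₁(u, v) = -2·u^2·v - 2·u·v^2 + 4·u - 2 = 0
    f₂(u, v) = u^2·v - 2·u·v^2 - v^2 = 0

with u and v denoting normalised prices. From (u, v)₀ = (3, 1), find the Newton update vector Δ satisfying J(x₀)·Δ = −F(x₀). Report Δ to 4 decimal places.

(-0.7647, -0.2118)

At (3, 1): F = (-14.0000, 2.0000).
Jacobian J = [[-4·u·v - 2·v^2 + 4, -2·u^2 - 4·u·v], [2·u·v - 2·v^2, u^2 - 4·u·v - 2·v]].
At the point, J = [[-10.0000, -30.0000], [4.0000, -5.0000]] (det J = 170.0000).
Solving J·Δ = −F gives Δ = (-0.7647, -0.2118).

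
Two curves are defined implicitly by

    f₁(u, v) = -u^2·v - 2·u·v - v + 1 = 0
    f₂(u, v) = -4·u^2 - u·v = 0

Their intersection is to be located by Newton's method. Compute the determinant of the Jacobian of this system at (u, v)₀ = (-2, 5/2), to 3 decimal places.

23.500

J = [[-2·u·v - 2·v, -u^2 - 2·u - 1], [-8·u - v, -u]].
At the point, J = [[5.000, -1.000], [13.500, 2.000]].
det J = 23.500.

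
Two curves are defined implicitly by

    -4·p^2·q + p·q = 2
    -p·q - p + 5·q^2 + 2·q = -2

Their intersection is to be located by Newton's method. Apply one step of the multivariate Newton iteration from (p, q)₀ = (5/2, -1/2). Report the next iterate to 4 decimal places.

At (5/2, -1/2): F = (9.2500, 1.0000).
Jacobian J = [[-8·p·q + q, -4·p^2 + p], [-q - 1, -p + 10·q + 2]].
At the point, J = [[9.5000, -22.5000], [-0.5000, -5.5000]] (det J = -63.5000).
Solving J·Δ = −F gives Δ = (-0.4469, 0.2224).
Then the next iterate is (p, q)₁ = (2.0531, -0.2776).

(2.0531, -0.2776)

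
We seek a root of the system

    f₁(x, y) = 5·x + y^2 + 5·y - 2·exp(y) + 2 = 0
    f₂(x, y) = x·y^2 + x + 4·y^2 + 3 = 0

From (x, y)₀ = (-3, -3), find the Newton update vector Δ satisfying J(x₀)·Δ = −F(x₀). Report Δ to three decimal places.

(6.551, 12.418)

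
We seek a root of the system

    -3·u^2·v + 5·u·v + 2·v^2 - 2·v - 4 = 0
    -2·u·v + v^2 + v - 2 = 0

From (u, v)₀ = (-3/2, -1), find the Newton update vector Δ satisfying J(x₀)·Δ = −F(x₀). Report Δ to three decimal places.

(5.820, -3.320)

At (-3/2, -1): F = (14.250, -5.000).
Jacobian J = [[-6·u·v + 5·v, -3·u^2 + 5·u + 4·v - 2], [-2·v, -2·u + 2·v + 1]].
At the point, J = [[-14.000, -20.250], [2.000, 2.000]] (det J = 12.500).
Solving J·Δ = −F gives Δ = (5.820, -3.320).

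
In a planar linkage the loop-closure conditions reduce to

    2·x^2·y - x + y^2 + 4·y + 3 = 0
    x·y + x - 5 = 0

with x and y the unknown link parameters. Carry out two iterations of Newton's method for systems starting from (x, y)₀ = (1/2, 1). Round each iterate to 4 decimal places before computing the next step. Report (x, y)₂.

(4.2076, 0.5438)

At (1/2, 1): F = (8.0000, -4.0000).
Jacobian J = [[4·x·y - 1, 2·x^2 + 2·y + 4], [y + 1, x]].
At the point, J = [[1.0000, 6.5000], [2.0000, 0.5000]] (det J = -12.5000).
Solving J·Δ = −F gives Δ = (2.4000, -1.6000).
Then the next iterate is (x, y)₁ = (2.9000, -0.6000).
Round to (2.9000, -0.6000) and repeat: F = (-12.0320, -3.8400), J = [[-7.9600, 19.6200], [0.4000, 2.9000]].
Δ = (1.3076, 1.1438), so (x, y)₂ = (4.2076, 0.5438).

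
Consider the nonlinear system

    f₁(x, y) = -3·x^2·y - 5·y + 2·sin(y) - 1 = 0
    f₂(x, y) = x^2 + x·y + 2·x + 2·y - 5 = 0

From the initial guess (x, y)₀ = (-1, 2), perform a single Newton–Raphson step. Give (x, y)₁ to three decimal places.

At (-1, 2): F = (-15.18141, -4.000).
Jacobian J = [[-6·x·y, -3·x^2 + 2·cos(y) - 5], [2·x + y + 2, x + 2]].
At the point, J = [[12.000, -8.83229], [2.000, 1.000]] (det J = 29.66459).
Solving J·Δ = −F gives Δ = (1.703, 0.595).
Then the next iterate is (x, y)₁ = (0.703, 2.595).

(0.703, 2.595)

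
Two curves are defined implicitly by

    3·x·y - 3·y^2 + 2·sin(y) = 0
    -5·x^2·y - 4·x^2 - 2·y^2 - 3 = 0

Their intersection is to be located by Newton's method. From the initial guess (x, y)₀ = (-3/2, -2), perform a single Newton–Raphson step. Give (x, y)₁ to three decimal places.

At (-3/2, -2): F = (-4.81859, 2.500).
Jacobian J = [[3·y, 3·x - 6·y + 2·cos(y)], [-10·x·y - 8·x, -5·x^2 - 4·y]].
At the point, J = [[-6.000, 6.66771], [-18.000, -3.250]] (det J = 139.51871).
Solving J·Δ = −F gives Δ = (0.007, 0.729).
Then the next iterate is (x, y)₁ = (-1.493, -1.271).

(-1.493, -1.271)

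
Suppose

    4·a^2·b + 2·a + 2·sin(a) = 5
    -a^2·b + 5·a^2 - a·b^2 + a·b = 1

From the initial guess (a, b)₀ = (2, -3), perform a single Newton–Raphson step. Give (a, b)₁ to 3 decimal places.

(1.259, -2.219)

At (2, -3): F = (-47.18141, 7.000).
Jacobian J = [[8·a·b + 2·cos(a) + 2, 4·a^2], [-2·a·b + 10·a - b^2 + b, -a^2 - 2·a·b + a]].
At the point, J = [[-46.83229, 16.000], [20.000, 10.000]] (det J = -788.32294).
Solving J·Δ = −F gives Δ = (-0.741, 0.781).
Then the next iterate is (a, b)₁ = (1.259, -2.219).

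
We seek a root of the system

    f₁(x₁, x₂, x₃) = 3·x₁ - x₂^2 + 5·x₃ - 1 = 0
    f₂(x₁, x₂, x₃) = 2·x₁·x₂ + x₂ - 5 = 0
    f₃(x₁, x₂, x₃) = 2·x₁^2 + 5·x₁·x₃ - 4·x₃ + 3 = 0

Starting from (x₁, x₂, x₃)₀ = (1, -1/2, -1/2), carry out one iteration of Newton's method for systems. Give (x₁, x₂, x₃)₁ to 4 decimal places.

(-4.0600, -0.0200, 2.5900)

At (1, -1/2, -1/2): F = (-0.7500, -6.5000, 4.5000).
Jacobian J = [[3, -2·x₂, 5], [2·x₂, 2·x₁ + 1, 0], [4·x₁ + 5·x₃, 0, 5·x₁ - 4]].
At the point, J = [[3.0000, 1.0000, 5.0000], [-1.0000, 3.0000, 0.0000], [1.5000, 0.0000, 1.0000]] (det J = -12.5000).
Solving J·Δ = −F gives Δ = (-5.0600, 0.4800, 3.0900).
Then the next iterate is (x₁, x₂, x₃)₁ = (-4.0600, -0.0200, 2.5900).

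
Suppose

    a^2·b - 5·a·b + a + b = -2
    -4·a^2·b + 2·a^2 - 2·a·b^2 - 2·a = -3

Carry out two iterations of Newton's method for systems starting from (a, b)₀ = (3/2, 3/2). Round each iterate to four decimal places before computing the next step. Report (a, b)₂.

(0.1979, 1.3901)

At (3/2, 3/2): F = (-2.8750, -15.7500).
Jacobian J = [[2·a·b - 5·b + 1, a^2 - 5·a + 1], [-8·a·b + 4·a - 2·b^2 - 2, -4·a^2 - 4·a·b]].
At the point, J = [[-2.0000, -4.2500], [-18.5000, -18.0000]] (det J = -42.6250).
Solving J·Δ = −F gives Δ = (-0.3563, -0.5088).
Then the next iterate is (a, b)₁ = (1.1437, 0.9912).
Round to (1.1437, 0.9912) and repeat: F = (-0.236738, -4.104775), J = [[-1.688729, -3.410450], [-8.459238, -9.766741]].
Δ = (-0.9458, 0.3989), so (a, b)₂ = (0.1979, 1.3901).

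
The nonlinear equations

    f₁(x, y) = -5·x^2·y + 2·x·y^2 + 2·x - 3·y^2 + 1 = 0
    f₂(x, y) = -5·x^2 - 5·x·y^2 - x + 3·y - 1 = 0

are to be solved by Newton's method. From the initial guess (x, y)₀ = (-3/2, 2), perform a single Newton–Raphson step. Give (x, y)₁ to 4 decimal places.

(-0.8591, 1.3514)

At (-3/2, 2): F = (-48.5000, 25.2500).
Jacobian J = [[-10·x·y + 2·y^2 + 2, -5·x^2 + 4·x·y - 6·y], [-10·x - 5·y^2 - 1, -10·x·y + 3]].
At the point, J = [[40.0000, -35.2500], [-6.0000, 33.0000]] (det J = 1108.5000).
Solving J·Δ = −F gives Δ = (0.6409, -0.6486).
Then the next iterate is (x, y)₁ = (-0.8591, 1.3514).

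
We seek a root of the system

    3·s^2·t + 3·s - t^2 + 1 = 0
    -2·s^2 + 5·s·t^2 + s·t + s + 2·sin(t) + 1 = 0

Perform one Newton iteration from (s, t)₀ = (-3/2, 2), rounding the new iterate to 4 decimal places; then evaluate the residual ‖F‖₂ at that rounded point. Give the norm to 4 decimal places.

10.6852

At (-3/2, 2): F = (6.0000, -36.181405).
Jacobian J = [[6·s·t + 3, 3·s^2 - 2·t], [-4·s + 5·t^2 + t + 1, 10·s·t + s + 2·cos(t)]].
At the point, J = [[-15.0000, 2.7500], [29.0000, -32.332294]] (det J = 405.234405).
Solving J·Δ = −F gives Δ = (0.2332, -0.9099).
Then the next iterate is (s, t)₁ = (-1.2668, 1.0901).
Re-evaluating at (-1.2668, 1.0901): F = (1.259401, -10.610763), so ‖F‖₂ = 10.6852.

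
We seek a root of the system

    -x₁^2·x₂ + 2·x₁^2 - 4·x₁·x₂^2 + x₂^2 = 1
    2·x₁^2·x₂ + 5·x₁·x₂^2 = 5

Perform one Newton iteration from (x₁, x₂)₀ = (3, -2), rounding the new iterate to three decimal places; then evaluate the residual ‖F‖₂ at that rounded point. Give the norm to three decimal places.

4.775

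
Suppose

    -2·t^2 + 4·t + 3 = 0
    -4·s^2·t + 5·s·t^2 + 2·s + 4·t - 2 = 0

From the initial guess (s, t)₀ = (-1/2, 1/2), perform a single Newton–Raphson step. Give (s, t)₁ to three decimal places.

(0.119, -1.750)

At (-1/2, 1/2): F = (4.500, -2.125).
Jacobian J = [[0, -4·t + 4], [-8·s·t + 5·t^2 + 2, -4·s^2 + 10·s·t + 4]].
At the point, J = [[0.000, 2.000], [5.250, 0.500]] (det J = -10.500).
Solving J·Δ = −F gives Δ = (0.619, -2.250).
Then the next iterate is (s, t)₁ = (0.119, -1.750).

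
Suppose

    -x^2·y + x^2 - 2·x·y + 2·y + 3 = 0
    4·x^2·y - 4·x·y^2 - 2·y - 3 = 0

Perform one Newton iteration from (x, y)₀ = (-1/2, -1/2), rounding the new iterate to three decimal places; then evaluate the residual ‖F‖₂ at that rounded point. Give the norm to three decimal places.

1.129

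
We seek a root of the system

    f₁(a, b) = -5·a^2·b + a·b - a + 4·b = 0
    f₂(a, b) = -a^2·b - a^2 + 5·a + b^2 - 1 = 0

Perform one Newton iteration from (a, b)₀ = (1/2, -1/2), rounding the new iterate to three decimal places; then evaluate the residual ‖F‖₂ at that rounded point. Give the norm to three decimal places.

0.729

At (1/2, -1/2): F = (-2.125, 1.625).
Jacobian J = [[-10·a·b + b - 1, -5·a^2 + a + 4], [-2·a·b - 2·a + 5, -a^2 + 2·b]].
At the point, J = [[1.000, 3.250], [4.500, -1.250]] (det J = -15.875).
Solving J·Δ = −F gives Δ = (-0.165, 0.705).
Then the next iterate is (a, b)₁ = (0.335, 0.205).
Re-evaluating at (0.335, 0.205): F = (0.43864, 0.58179), so ‖F‖₂ = 0.729.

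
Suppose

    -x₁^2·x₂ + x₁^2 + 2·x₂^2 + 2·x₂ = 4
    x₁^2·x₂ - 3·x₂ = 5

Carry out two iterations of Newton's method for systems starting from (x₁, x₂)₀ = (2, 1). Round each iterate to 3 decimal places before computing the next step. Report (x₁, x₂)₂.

(2.833, 1.000)

At (2, 1): F = (0.000, -4.000).
Jacobian J = [[-2·x₁·x₂ + 2·x₁, -x₁^2 + 4·x₂ + 2], [2·x₁·x₂, x₁^2 - 3]].
At the point, J = [[0.000, 2.000], [4.000, 1.000]] (det J = -8.000).
Solving J·Δ = −F gives Δ = (1.000, 0.000).
Then the next iterate is (x₁, x₂)₁ = (3.000, 1.000).
Round to (3.000, 1.000) and repeat: F = (0.000, 1.000), J = [[0.000, -3.000], [6.000, 6.000]].
Δ = (-0.167, 0.000), so (x₁, x₂)₂ = (2.833, 1.000).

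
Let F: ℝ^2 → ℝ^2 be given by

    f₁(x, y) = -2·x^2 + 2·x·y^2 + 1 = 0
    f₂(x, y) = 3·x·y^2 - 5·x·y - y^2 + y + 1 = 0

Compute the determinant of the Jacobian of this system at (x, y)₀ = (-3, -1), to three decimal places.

408.000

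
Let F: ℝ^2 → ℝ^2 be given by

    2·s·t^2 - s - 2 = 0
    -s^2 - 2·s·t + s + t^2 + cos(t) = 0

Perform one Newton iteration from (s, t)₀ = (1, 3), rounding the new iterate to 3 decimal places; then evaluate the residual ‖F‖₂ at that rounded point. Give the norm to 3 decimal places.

At (1, 3): F = (15.000, 2.01001).
Jacobian J = [[2·t^2 - 1, 4·s·t], [-2·s - 2·t + 1, -2·s + 2·t - sin(t)]].
At the point, J = [[17.000, 12.000], [-7.000, 3.85888]] (det J = 149.60096).
Solving J·Δ = −F gives Δ = (-0.226, -0.930).
Then the next iterate is (s, t)₁ = (0.774, 2.070).
Re-evaluating at (0.774, 2.070): F = (3.85903, 0.77674), so ‖F‖₂ = 3.936.

3.936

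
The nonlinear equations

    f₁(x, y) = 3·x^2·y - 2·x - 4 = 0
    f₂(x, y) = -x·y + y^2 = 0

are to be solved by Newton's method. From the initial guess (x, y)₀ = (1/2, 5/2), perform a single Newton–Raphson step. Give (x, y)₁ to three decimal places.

At (1/2, 5/2): F = (-3.125, 5.000).
Jacobian J = [[6·x·y - 2, 3·x^2], [-y, -x + 2·y]].
At the point, J = [[5.500, 0.750], [-2.500, 4.500]] (det J = 26.625).
Solving J·Δ = −F gives Δ = (0.669, -0.739).
Then the next iterate is (x, y)₁ = (1.169, 1.761).

(1.169, 1.761)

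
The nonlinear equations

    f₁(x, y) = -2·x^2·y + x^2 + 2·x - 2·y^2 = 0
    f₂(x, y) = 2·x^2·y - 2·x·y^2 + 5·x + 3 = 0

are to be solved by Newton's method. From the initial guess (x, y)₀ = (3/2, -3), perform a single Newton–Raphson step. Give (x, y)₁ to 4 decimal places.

(1.1775, -2.1110)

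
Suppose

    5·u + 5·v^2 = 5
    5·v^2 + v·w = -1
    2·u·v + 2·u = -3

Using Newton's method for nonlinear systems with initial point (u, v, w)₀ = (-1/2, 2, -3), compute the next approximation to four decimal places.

At (-1/2, 2, -3): F = (12.5000, 15.0000, 0.0000).
Jacobian J = [[5, 10·v, 0], [0, 10·v + w, v], [2·v + 2, 2·u, 0]].
At the point, J = [[5.0000, 20.0000, 0.0000], [0.0000, 17.0000, 2.0000], [6.0000, -1.0000, 0.0000]] (det J = 250.0000).
Solving J·Δ = −F gives Δ = (-0.1000, -0.6000, -2.4000).
Then the next iterate is (u, v, w)₁ = (-0.6000, 1.4000, -5.4000).

(-0.6000, 1.4000, -5.4000)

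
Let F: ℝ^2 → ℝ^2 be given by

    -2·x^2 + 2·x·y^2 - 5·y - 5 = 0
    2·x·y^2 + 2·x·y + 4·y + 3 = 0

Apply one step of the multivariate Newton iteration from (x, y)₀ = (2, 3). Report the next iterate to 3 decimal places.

(-4.919, 6.221)

At (2, 3): F = (8.000, 63.000).
Jacobian J = [[-4·x + 2·y^2, 4·x·y - 5], [2·y^2 + 2·y, 4·x·y + 2·x + 4]].
At the point, J = [[10.000, 19.000], [24.000, 32.000]] (det J = -136.000).
Solving J·Δ = −F gives Δ = (-6.919, 3.221).
Then the next iterate is (x, y)₁ = (-4.919, 6.221).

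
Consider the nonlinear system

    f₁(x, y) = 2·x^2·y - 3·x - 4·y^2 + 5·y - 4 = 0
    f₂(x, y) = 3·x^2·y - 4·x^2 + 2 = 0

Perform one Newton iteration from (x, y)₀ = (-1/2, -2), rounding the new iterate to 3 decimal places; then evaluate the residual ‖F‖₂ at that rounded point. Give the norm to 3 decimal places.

7.414

At (-1/2, -2): F = (-29.500, -0.500).
Jacobian J = [[4·x·y - 3, 2·x^2 - 8·y + 5], [6·x·y - 8·x, 3·x^2]].
At the point, J = [[1.000, 21.500], [10.000, 0.750]] (det J = -214.250).
Solving J·Δ = −F gives Δ = (-0.053, 1.375).
Then the next iterate is (x, y)₁ = (-0.553, -0.625).
Re-evaluating at (-0.553, -0.625): F = (-7.41076, 0.20337), so ‖F‖₂ = 7.414.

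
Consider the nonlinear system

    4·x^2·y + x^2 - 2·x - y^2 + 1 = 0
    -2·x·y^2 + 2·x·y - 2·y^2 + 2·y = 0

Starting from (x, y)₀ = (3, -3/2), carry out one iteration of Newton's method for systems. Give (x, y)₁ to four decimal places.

(2.3137, -0.7233)

At (3, -3/2): F = (-52.2500, -30.0000).
Jacobian J = [[8·x·y + 2·x - 2, 4·x^2 - 2·y], [-2·y^2 + 2·y, -4·x·y + 2·x - 4·y + 2]].
At the point, J = [[-32.0000, 39.0000], [-7.5000, 32.0000]] (det J = -731.5000).
Solving J·Δ = −F gives Δ = (-0.6863, 0.7767).
Then the next iterate is (x, y)₁ = (2.3137, -0.7233).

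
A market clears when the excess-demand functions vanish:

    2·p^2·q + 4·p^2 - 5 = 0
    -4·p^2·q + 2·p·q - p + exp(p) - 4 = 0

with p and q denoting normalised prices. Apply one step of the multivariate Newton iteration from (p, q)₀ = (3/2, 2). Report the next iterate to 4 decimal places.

(1.2213, 0.5976)

At (3/2, 2): F = (13.0000, -13.018311).
Jacobian J = [[4·p·q + 8·p, 2·p^2], [-8·p·q + 2·q + exp(p) - 1, -4·p^2 + 2·p]].
At the point, J = [[24.0000, 4.5000], [-16.518311, -6.0000]] (det J = -69.667601).
Solving J·Δ = −F gives Δ = (-0.2787, -1.4024).
Then the next iterate is (p, q)₁ = (1.2213, 0.5976).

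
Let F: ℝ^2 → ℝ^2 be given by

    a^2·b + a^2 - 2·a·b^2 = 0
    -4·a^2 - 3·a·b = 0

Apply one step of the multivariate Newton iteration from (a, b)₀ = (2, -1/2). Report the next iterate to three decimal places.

At (2, -1/2): F = (1.000, -13.000).
Jacobian J = [[2·a·b + 2·a - 2·b^2, a^2 - 4·a·b], [-8·a - 3·b, -3·a]].
At the point, J = [[1.500, 8.000], [-14.500, -6.000]] (det J = 107.000).
Solving J·Δ = −F gives Δ = (-0.916, 0.047).
Then the next iterate is (a, b)₁ = (1.084, -0.453).

(1.084, -0.453)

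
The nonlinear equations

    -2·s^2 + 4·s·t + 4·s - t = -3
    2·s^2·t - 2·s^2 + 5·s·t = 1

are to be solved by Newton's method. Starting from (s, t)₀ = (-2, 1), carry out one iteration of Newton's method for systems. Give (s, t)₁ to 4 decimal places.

At (-2, 1): F = (-22.0000, -11.0000).
Jacobian J = [[-4·s + 4·t + 4, 4·s - 1], [4·s·t - 4·s + 5·t, 2·s^2 + 5·s]].
At the point, J = [[16.0000, -9.0000], [5.0000, -2.0000]] (det J = 13.0000).
Solving J·Δ = −F gives Δ = (4.2308, 5.0769).
Then the next iterate is (s, t)₁ = (2.2308, 6.0769).

(2.2308, 6.0769)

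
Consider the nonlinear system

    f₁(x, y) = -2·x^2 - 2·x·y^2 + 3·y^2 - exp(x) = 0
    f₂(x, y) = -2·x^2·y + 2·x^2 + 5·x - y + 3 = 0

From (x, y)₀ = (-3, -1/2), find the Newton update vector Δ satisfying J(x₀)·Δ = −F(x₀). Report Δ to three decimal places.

(1.314, -0.083)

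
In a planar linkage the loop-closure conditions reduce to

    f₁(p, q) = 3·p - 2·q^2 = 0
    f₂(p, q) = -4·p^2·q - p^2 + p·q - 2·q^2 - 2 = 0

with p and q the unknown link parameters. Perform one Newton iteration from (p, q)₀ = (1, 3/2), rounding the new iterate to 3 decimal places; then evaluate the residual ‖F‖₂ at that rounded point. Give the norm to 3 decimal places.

4.363

At (1, 3/2): F = (-1.500, -12.000).
Jacobian J = [[3, -4·q], [-8·p·q - 2·p + q, -4·p^2 + p - 4·q]].
At the point, J = [[3.000, -6.000], [-12.500, -9.000]] (det J = -102.000).
Solving J·Δ = −F gives Δ = (-0.574, -0.537).
Then the next iterate is (p, q)₁ = (0.426, 0.963).
Re-evaluating at (0.426, 0.963): F = (-0.57674, -4.32502), so ‖F‖₂ = 4.363.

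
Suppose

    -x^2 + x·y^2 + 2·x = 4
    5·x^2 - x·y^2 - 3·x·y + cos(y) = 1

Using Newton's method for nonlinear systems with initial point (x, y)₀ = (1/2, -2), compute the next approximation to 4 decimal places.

(0.5045, -2.6138)

At (1/2, -2): F = (-1.2500, 0.833853).
Jacobian J = [[-2·x + y^2 + 2, 2·x·y], [10·x - y^2 - 3·y, -2·x·y - 3·x - sin(y)]].
At the point, J = [[5.0000, -2.0000], [7.0000, 1.409297]] (det J = 21.046487).
Solving J·Δ = −F gives Δ = (0.0045, -0.6138).
Then the next iterate is (x, y)₁ = (0.5045, -2.6138).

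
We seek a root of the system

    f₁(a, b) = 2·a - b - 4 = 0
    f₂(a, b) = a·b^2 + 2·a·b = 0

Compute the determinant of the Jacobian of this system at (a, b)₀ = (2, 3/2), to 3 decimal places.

J = [[2, -1], [b^2 + 2·b, 2·a·b + 2·a]].
At the point, J = [[2.000, -1.000], [5.250, 10.000]].
det J = 25.250.

25.250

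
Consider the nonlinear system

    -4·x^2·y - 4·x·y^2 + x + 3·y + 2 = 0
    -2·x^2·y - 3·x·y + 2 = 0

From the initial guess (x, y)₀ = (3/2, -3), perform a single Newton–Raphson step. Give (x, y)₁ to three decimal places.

(0.795, -1.893)

At (3/2, -3): F = (-32.500, 29.000).
Jacobian J = [[-8·x·y - 4·y^2 + 1, -4·x^2 - 8·x·y + 3], [-4·x·y - 3·y, -2·x^2 - 3·x]].
At the point, J = [[1.000, 30.000], [27.000, -9.000]] (det J = -819.000).
Solving J·Δ = −F gives Δ = (-0.705, 1.107).
Then the next iterate is (x, y)₁ = (0.795, -1.893).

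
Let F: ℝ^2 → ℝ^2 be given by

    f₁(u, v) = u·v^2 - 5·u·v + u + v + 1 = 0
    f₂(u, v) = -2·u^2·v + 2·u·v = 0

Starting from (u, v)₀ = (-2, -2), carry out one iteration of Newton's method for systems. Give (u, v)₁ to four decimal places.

At (-2, -2): F = (-31.0000, 24.0000).
Jacobian J = [[v^2 - 5·v + 1, 2·u·v - 5·u + 1], [-4·u·v + 2·v, -2·u^2 + 2·u]].
At the point, J = [[15.0000, 19.0000], [-20.0000, -12.0000]] (det J = 200.0000).
Solving J·Δ = −F gives Δ = (0.4200, 1.3000).
Then the next iterate is (u, v)₁ = (-1.5800, -0.7000).

(-1.5800, -0.7000)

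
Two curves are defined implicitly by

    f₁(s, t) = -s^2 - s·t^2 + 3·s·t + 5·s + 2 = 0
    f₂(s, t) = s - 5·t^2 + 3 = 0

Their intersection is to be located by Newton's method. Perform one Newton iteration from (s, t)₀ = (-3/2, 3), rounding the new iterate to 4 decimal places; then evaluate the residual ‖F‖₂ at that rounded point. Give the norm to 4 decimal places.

10.3866

At (-3/2, 3): F = (-7.7500, -43.5000).
Jacobian J = [[-2·s - t^2 + 3·t + 5, -2·s·t + 3·s], [1, -10·t]].
At the point, J = [[8.0000, 4.5000], [1.0000, -30.0000]] (det J = -244.5000).
Solving J·Δ = −F gives Δ = (1.7515, -1.3916).
Then the next iterate is (s, t)₁ = (0.2515, 1.6084).
Re-evaluating at (0.2515, 1.6084): F = (3.757167, -9.683253), so ‖F‖₂ = 10.3866.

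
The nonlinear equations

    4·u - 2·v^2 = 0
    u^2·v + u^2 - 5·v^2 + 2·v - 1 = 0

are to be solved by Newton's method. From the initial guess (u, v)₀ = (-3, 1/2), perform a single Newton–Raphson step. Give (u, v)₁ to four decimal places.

At (-3, 1/2): F = (-12.5000, 12.2500).
Jacobian J = [[4, -4·v], [2·u·v + 2·u, u^2 - 10·v + 2]].
At the point, J = [[4.0000, -2.0000], [-9.0000, 6.0000]] (det J = 6.0000).
Solving J·Δ = −F gives Δ = (8.4167, 10.5833).
Then the next iterate is (u, v)₁ = (5.4167, 11.0833).

(5.4167, 11.0833)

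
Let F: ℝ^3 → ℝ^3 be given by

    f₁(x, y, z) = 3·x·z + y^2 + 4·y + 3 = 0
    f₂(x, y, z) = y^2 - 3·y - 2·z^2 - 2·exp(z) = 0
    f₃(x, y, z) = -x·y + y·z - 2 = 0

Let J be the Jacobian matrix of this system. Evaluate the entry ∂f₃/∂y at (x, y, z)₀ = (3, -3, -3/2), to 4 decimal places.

∂f₃/∂y = -x + z.
At (3, -3, -3/2) this is -4.5000.

-4.5000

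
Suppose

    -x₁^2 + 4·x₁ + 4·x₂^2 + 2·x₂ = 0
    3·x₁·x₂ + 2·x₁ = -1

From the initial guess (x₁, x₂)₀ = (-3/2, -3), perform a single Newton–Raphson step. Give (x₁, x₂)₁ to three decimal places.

At (-3/2, -3): F = (21.750, 11.500).
Jacobian J = [[-2·x₁ + 4, 8·x₂ + 2], [3·x₂ + 2, 3·x₁]].
At the point, J = [[7.000, -22.000], [-7.000, -4.500]] (det J = -185.500).
Solving J·Δ = −F gives Δ = (0.836, 1.255).
Then the next iterate is (x₁, x₂)₁ = (-0.664, -1.745).

(-0.664, -1.745)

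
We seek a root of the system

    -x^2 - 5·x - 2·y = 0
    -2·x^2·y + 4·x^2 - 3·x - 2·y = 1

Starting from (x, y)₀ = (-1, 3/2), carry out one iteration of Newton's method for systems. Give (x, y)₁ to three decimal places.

(1.000, -1.000)

At (-1, 3/2): F = (1.000, 0.000).
Jacobian J = [[-2·x - 5, -2], [-4·x·y + 8·x - 3, -2·x^2 - 2]].
At the point, J = [[-3.000, -2.000], [-5.000, -4.000]] (det J = 2.000).
Solving J·Δ = −F gives Δ = (2.000, -2.500).
Then the next iterate is (x, y)₁ = (1.000, -1.000).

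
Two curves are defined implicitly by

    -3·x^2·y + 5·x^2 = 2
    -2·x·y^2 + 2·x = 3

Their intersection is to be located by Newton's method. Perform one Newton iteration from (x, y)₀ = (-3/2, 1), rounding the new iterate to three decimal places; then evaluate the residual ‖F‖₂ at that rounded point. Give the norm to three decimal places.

1.288

At (-3/2, 1): F = (2.500, -3.000).
Jacobian J = [[-6·x·y + 10·x, -3·x^2], [-2·y^2 + 2, -4·x·y]].
At the point, J = [[-6.000, -6.750], [0.000, 6.000]] (det J = -36.000).
Solving J·Δ = −F gives Δ = (-0.146, 0.500).
Then the next iterate is (x, y)₁ = (-1.646, 1.500).
Re-evaluating at (-1.646, 1.500): F = (-0.64534, 1.115), so ‖F‖₂ = 1.288.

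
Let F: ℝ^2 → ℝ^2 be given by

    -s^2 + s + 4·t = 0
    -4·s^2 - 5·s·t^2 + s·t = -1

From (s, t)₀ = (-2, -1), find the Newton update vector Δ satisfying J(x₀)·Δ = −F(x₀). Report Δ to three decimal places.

(1.547, 0.567)

At (-2, -1): F = (-10.000, -3.000).
Jacobian J = [[-2·s + 1, 4], [-8·s - 5·t^2 + t, -10·s·t + s]].
At the point, J = [[5.000, 4.000], [10.000, -22.000]] (det J = -150.000).
Solving J·Δ = −F gives Δ = (1.547, 0.567).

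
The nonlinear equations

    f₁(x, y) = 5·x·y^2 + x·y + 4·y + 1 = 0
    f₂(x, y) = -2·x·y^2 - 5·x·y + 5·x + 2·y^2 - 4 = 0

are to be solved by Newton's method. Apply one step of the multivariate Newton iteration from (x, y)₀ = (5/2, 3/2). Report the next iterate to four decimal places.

(5.0923, -0.1347)

At (5/2, 3/2): F = (38.8750, -17.0000).
Jacobian J = [[5·y^2 + y, 10·x·y + x + 4], [-2·y^2 - 5·y + 5, -4·x·y - 5·x + 4·y]].
At the point, J = [[12.7500, 44.0000], [-7.0000, -21.5000]] (det J = 33.8750).
Solving J·Δ = −F gives Δ = (2.5923, -1.6347).
Then the next iterate is (x, y)₁ = (5.0923, -0.1347).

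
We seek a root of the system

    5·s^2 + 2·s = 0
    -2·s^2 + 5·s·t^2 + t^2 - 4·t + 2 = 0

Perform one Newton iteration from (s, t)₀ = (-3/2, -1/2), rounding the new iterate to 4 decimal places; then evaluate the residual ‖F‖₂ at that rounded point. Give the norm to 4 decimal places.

2.2167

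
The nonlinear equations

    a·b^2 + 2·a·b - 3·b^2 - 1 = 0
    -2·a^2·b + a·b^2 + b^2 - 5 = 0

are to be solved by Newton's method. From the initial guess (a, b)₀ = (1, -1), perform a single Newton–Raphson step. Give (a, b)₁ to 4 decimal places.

(2.5000, 0.0833)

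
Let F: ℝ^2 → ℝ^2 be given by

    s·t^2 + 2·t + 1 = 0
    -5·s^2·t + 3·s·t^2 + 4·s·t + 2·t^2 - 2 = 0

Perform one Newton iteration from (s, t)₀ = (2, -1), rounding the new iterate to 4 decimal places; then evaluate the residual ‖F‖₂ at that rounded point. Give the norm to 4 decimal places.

At (2, -1): F = (1.0000, 18.0000).
Jacobian J = [[t^2, 2·s·t + 2], [-10·s·t + 3·t^2 + 4·t, -5·s^2 + 6·s·t + 4·s + 4·t]].
At the point, J = [[1.0000, -2.0000], [19.0000, -28.0000]] (det J = 10.0000).
Solving J·Δ = −F gives Δ = (-0.8000, 0.1000).
Then the next iterate is (s, t)₁ = (1.2000, -0.9000).
Re-evaluating at (1.2000, -0.9000): F = (0.1720, 4.6960), so ‖F‖₂ = 4.6991.

4.6991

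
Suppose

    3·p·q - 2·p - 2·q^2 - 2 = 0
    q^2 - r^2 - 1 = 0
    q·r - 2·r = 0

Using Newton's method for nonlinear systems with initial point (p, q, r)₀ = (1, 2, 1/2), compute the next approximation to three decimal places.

At (1, 2, 1/2): F = (-6.000, 2.750, 0.000).
Jacobian J = [[3·q - 2, 3·p - 4·q, 0], [0, 2·q, -2·r], [0, r, q - 2]].
At the point, J = [[4.000, -5.000, 0.000], [0.000, 4.000, -1.000], [0.000, 0.500, 0.000]] (det J = 2.000).
Solving J·Δ = −F gives Δ = (1.500, 0.000, 2.750).
Then the next iterate is (p, q, r)₁ = (2.500, 2.000, 3.250).

(2.500, 2.000, 3.250)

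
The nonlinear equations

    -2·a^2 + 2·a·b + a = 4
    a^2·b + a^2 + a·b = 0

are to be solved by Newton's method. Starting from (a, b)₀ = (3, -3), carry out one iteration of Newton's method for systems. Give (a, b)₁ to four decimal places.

(0.5263, -3.8421)

At (3, -3): F = (-37.0000, -27.0000).
Jacobian J = [[-4·a + 2·b + 1, 2·a], [2·a·b + 2·a + b, a^2 + a]].
At the point, J = [[-17.0000, 6.0000], [-15.0000, 12.0000]] (det J = -114.0000).
Solving J·Δ = −F gives Δ = (-2.4737, -0.8421).
Then the next iterate is (a, b)₁ = (0.5263, -3.8421).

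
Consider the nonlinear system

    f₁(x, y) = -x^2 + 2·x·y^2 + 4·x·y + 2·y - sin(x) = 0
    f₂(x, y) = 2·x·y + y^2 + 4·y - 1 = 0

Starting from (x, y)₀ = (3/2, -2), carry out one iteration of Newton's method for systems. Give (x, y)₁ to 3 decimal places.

At (3/2, -2): F = (-7.24749, -11.000).
Jacobian J = [[-2·x + 2·y^2 + 4·y - cos(x), 4·x·y + 4·x + 2], [2·y, 2·x + 2·y + 4]].
At the point, J = [[-3.07074, -4.000], [-4.000, 3.000]] (det J = -25.21221).
Solving J·Δ = −F gives Δ = (-2.608, 0.190).
Then the next iterate is (x, y)₁ = (-1.108, -1.810).

(-1.108, -1.810)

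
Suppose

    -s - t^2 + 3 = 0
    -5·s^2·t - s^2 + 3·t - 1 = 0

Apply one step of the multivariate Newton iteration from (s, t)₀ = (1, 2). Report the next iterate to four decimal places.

(0.7674, 1.5581)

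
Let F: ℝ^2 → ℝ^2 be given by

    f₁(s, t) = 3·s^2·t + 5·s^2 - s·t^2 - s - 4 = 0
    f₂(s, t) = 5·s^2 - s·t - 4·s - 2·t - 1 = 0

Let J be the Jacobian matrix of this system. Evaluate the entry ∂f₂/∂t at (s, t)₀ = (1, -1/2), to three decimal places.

∂f₂/∂t = -s - 2.
At (1, -1/2) this is -3.000.

-3.000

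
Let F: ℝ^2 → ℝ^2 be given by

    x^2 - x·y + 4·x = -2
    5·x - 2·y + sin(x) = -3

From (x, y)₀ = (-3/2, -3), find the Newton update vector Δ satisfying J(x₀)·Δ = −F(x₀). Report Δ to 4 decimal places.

(0.7527, 2.1595)

At (-3/2, -3): F = (-6.2500, 0.502505).
Jacobian J = [[2·x - y + 4, -x], [cos(x) + 5, -2]].
At the point, J = [[4.0000, 1.5000], [5.070737, -2.0000]] (det J = -15.606106).
Solving J·Δ = −F gives Δ = (0.7527, 2.1595).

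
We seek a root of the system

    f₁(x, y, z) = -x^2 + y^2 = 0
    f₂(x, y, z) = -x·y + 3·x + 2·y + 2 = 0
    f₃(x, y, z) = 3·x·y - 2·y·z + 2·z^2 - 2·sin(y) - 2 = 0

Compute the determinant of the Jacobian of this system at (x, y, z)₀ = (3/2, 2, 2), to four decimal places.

-22.0000

J = [[-2·x, 2·y, 0], [-y + 3, -x + 2, 0], [3·y, 3·x - 2·z - 2·cos(y), -2·y + 4·z]].
At the point, J = [[-3.0000, 4.0000, 0.0000], [1.0000, 0.5000, 0.0000], [6.0000, 1.332294, 4.0000]].
det J = -22.0000.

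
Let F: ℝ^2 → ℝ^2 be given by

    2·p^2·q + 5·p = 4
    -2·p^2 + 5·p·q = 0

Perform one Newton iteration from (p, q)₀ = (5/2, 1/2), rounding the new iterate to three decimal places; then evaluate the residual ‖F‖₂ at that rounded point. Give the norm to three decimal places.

At (5/2, 1/2): F = (14.750, -6.250).
Jacobian J = [[4·p·q + 5, 2·p^2], [-4·p + 5·q, 5·p]].
At the point, J = [[10.000, 12.500], [-7.500, 12.500]] (det J = 218.750).
Solving J·Δ = −F gives Δ = (-1.200, -0.220).
Then the next iterate is (p, q)₁ = (1.300, 0.280).
Re-evaluating at (1.300, 0.280): F = (3.44640, -1.560), so ‖F‖₂ = 3.783.

3.783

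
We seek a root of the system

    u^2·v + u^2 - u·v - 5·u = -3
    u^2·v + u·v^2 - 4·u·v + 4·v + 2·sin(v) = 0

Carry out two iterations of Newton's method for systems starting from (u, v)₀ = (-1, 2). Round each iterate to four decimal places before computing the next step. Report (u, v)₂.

(0.6595, -0.4889)

At (-1, 2): F = (13.0000, 15.818595).
Jacobian J = [[2·u·v + 2·u - v - 5, u^2 - u], [2·u·v + v^2 - 4·v, u^2 + 2·u·v - 4·u + 2·cos(v) + 4]].
At the point, J = [[-13.0000, 2.0000], [-8.0000, 4.167706]] (det J = -38.180182).
Solving J·Δ = −F gives Δ = (0.5904, -2.6622).
Then the next iterate is (u, v)₁ = (-0.4096, -0.6622).
Round to (-0.4096, -0.6622) and repeat: F = (4.833436, -5.254167), J = [[-4.614526, 0.577372], [3.629783, 7.925929]].
Δ = (1.0691, 0.1733), so (u, v)₂ = (0.6595, -0.4889).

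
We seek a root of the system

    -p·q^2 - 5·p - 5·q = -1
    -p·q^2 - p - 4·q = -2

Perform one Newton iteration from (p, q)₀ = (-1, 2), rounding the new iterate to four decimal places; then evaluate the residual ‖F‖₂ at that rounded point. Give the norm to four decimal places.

7.5349

At (-1, 2): F = (0.0000, -1.0000).
Jacobian J = [[-q^2 - 5, -2·p·q - 5], [-q^2 - 1, -2·p·q - 4]].
At the point, J = [[-9.0000, -1.0000], [-5.0000, 0.0000]] (det J = -5.0000).
Solving J·Δ = −F gives Δ = (-0.2000, 1.8000).
Then the next iterate is (p, q)₁ = (-1.2000, 3.8000).
Re-evaluating at (-1.2000, 3.8000): F = (5.3280, 5.3280), so ‖F‖₂ = 7.5349.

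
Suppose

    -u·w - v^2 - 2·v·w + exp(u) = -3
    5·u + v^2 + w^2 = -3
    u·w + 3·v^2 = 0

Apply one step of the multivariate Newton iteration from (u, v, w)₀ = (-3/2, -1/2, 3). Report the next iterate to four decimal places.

(-0.3845, 0.1703, 1.3904)

At (-3/2, -1/2, 3): F = (10.473130, 4.7500, -3.7500).
Jacobian J = [[-w + exp(u), -2·v - 2·w, -u - 2·v], [5, 2·v, 2·w], [w, 6·v, u]].
At the point, J = [[-2.776870, -5.0000, 2.5000], [5.0000, -1.0000, 6.0000], [3.0000, -3.0000, -1.5000]] (det J = -211.648962).
Solving J·Δ = −F gives Δ = (1.1155, 0.6703, -1.6096).
Then the next iterate is (u, v, w)₁ = (-0.3845, 0.1703, 1.3904).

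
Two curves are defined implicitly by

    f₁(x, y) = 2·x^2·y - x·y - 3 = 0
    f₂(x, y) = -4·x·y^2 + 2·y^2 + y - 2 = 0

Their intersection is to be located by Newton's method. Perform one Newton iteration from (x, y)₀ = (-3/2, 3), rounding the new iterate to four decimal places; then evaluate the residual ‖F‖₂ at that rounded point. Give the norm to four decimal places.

20.7775

At (-3/2, 3): F = (15.0000, 73.0000).
Jacobian J = [[4·x·y - y, 2·x^2 - x], [-4·y^2, -8·x·y + 4·y + 1]].
At the point, J = [[-21.0000, 6.0000], [-36.0000, 49.0000]] (det J = -813.0000).
Solving J·Δ = −F gives Δ = (0.3653, -1.2214).
Then the next iterate is (x, y)₁ = (-1.1347, 1.7786).
Re-evaluating at (-1.1347, 1.7786): F = (3.598229, 20.463557), so ‖F‖₂ = 20.7775.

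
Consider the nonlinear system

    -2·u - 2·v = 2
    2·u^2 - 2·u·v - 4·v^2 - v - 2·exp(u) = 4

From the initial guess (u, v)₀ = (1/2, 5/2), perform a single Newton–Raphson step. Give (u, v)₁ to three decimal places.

(-2.761, 1.761)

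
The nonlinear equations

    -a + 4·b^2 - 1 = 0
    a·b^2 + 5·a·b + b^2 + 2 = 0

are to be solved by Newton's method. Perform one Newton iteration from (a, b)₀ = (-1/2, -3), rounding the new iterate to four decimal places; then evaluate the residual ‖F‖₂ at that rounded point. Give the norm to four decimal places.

At (-1/2, -3): F = (35.5000, 14.0000).
Jacobian J = [[-1, 8·b], [b^2 + 5·b, 2·a·b + 5·a + 2·b]].
At the point, J = [[-1.0000, -24.0000], [-6.0000, -5.5000]] (det J = -138.5000).
Solving J·Δ = −F gives Δ = (1.0162, 1.4368).
Then the next iterate is (a, b)₁ = (0.5162, -1.5632).
Re-evaluating at (0.5162, -1.5632): F = (8.258177, 1.670358), so ‖F‖₂ = 8.4254.

8.4254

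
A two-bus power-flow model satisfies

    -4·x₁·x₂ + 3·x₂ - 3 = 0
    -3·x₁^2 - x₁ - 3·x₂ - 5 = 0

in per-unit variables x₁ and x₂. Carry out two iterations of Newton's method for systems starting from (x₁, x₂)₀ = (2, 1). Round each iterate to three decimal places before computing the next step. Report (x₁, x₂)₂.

(-0.956, -0.485)

At (2, 1): F = (-8.000, -22.000).
Jacobian J = [[-4·x₂, -4·x₁ + 3], [-6·x₁ - 1, -3]].
At the point, J = [[-4.000, -5.000], [-13.000, -3.000]] (det J = -53.000).
Solving J·Δ = −F gives Δ = (-1.623, -0.302).
Then the next iterate is (x₁, x₂)₁ = (0.377, 0.698).
Round to (0.377, 0.698) and repeat: F = (-1.95858, -7.89739), J = [[-2.792, 1.492], [-3.262, -3.000]].
Δ = (-1.333, -1.183), so (x₁, x₂)₂ = (-0.956, -0.485).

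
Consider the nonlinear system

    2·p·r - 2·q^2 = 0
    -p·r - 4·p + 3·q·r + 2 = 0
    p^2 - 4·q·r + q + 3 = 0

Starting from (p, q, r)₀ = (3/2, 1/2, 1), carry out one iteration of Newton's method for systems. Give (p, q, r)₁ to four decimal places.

(1.3750, 1.6250, 1.0000)

At (3/2, 1/2, 1): F = (2.5000, -4.0000, 3.7500).
Jacobian J = [[2·r, -4·q, 2·p], [-r - 4, 3·r, -p + 3·q], [2·p, -4·r + 1, -4·q]].
At the point, J = [[2.0000, -2.0000, 3.0000], [-5.0000, 3.0000, 0.0000], [3.0000, -3.0000, -2.0000]] (det J = 26.0000).
Solving J·Δ = −F gives Δ = (-0.1250, 1.1250, 0.0000).
Then the next iterate is (p, q, r)₁ = (1.3750, 1.6250, 1.0000).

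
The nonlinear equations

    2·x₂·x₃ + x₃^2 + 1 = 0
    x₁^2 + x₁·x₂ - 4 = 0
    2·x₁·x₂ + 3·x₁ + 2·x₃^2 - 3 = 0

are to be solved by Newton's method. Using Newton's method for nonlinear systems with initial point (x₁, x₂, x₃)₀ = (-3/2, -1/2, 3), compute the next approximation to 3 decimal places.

(-1.660, -0.794, 1.953)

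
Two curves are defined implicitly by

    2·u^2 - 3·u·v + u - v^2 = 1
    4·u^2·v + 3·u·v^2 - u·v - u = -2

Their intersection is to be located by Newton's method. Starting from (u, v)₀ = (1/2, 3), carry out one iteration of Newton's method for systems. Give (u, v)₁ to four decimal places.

(0.5219, 1.1825)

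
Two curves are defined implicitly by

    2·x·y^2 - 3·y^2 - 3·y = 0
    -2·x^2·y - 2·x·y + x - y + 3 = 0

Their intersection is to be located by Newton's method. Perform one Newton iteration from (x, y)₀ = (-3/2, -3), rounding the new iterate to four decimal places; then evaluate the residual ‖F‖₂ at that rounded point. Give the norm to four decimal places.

13.1419

At (-3/2, -3): F = (-45.0000, 9.0000).
Jacobian J = [[2·y^2, 4·x·y - 6·y - 3], [-4·x·y - 2·y + 1, -2·x^2 - 2·x - 1]].
At the point, J = [[18.0000, 33.0000], [-11.0000, -2.5000]] (det J = 318.0000).
Solving J·Δ = −F gives Δ = (0.5802, 1.0472).
Then the next iterate is (x, y)₁ = (-0.9198, -1.9528).
Re-evaluating at (-0.9198, -1.9528): F = (-12.597065, 3.744892), so ‖F‖₂ = 13.1419.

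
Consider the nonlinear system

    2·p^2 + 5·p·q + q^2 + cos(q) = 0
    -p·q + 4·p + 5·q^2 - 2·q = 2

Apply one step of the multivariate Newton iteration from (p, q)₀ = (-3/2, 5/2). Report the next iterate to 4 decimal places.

At (-3/2, 5/2): F = (-8.801144, 22.0000).
Jacobian J = [[4·p + 5·q, 5·p + 2·q - sin(q)], [-q + 4, -p + 10·q - 2]].
At the point, J = [[6.5000, -3.098472], [1.5000, 24.5000]] (det J = 163.897708).
Solving J·Δ = −F gives Δ = (0.8997, -0.9530).
Then the next iterate is (p, q)₁ = (-0.6003, 1.5470).

(-0.6003, 1.5470)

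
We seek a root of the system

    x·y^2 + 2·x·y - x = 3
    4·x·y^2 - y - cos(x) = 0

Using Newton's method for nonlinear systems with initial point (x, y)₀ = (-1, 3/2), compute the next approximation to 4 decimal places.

At (-1, 3/2): F = (-7.2500, -11.040302).
Jacobian J = [[y^2 + 2·y - 1, 2·x·y + 2·x], [4·y^2 + sin(x), 8·x·y - 1]].
At the point, J = [[4.2500, -5.0000], [8.158529, -13.0000]] (det J = -14.457355).
Solving J·Δ = −F gives Δ = (2.7009, 0.8458).
Then the next iterate is (x, y)₁ = (1.7009, 2.3458).

(1.7009, 2.3458)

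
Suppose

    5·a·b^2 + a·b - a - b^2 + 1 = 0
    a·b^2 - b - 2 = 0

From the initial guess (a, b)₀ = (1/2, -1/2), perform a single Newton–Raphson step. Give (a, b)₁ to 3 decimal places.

(4.200, -0.800)

At (1/2, -1/2): F = (0.625, -1.375).
Jacobian J = [[5·b^2 + b - 1, 10·a·b + a - 2·b], [b^2, 2·a·b - 1]].
At the point, J = [[-0.250, -1.000], [0.250, -1.500]] (det J = 0.625).
Solving J·Δ = −F gives Δ = (3.700, -0.300).
Then the next iterate is (a, b)₁ = (4.200, -0.800).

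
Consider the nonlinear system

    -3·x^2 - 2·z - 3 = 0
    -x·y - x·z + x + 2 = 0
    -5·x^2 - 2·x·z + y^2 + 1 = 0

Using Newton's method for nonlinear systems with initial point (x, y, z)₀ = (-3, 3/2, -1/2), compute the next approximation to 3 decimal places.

(-1.444, 1.329, -0.996)

At (-3, 3/2, -1/2): F = (-29.000, 2.000, -44.750).
Jacobian J = [[-6·x, 0, -2], [-y - z + 1, -x, -x], [-10·x - 2·z, 2·y, -2·x]].
At the point, J = [[18.000, 0.000, -2.000], [0.000, 3.000, 3.000], [31.000, 3.000, 6.000]] (det J = 348.000).
Solving J·Δ = −F gives Δ = (1.556, -0.171, -0.496).
Then the next iterate is (x, y, z)₁ = (-1.444, 1.329, -0.996).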